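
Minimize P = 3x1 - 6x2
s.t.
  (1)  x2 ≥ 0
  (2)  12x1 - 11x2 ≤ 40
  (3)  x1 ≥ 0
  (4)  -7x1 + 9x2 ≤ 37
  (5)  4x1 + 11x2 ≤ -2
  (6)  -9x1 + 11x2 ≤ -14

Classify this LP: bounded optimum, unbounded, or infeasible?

The boundaries x2 = 0 and 12x1 - 11x2 = 40 meet at (10/3, 0), but that point violates 4x1 + 11x2 ≤ -2. Every candidate vertex is excluded by some other constraint, so the feasible region is empty.

infeasible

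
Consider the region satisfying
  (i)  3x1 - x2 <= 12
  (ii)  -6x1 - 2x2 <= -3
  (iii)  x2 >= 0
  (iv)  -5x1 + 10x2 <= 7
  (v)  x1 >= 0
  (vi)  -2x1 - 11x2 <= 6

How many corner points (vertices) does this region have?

4

Pairwise boundary intersections that survive every other constraint:
  (4, 0)
  (127/25, 81/25)
  (1/2, 0)
  (8/35, 57/70)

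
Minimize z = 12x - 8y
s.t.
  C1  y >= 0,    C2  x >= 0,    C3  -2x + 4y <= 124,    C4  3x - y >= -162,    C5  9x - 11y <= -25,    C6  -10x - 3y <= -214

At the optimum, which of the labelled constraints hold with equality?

C3 and C6

Feasible corners and z = 12x - 8y:
  (632/7, 533/7) → z = 3320/7
  (242/23, 834/23) → z = -3768/23
  (2279/137, 2176/137) → z = 9940/137

The minimum is at (242/23, 834/23). Substituting into each constraint, equality holds for C3 and C6; the remaining constraints have slack.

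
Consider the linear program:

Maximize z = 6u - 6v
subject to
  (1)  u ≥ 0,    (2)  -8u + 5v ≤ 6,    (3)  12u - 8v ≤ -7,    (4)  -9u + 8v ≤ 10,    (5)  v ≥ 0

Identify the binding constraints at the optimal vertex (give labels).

Vertices and z = 6u - 6v:
  (0, 6/5) → z = -36/5
  (0, 7/8) → z = -21/4
  (2/19, 26/19) → z = -144/19
  (1, 19/8) → z = -33/4

The maximum is at (0, 7/8). Substituting into each constraint, equality holds for (1) and (3); the remaining constraints have slack.

(1) and (3)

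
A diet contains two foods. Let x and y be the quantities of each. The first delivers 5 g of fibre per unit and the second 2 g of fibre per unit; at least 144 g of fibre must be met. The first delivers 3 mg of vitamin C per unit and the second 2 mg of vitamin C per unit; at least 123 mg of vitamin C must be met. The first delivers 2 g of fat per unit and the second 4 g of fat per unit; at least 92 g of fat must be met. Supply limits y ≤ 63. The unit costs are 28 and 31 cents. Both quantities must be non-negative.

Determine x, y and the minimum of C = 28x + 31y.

x = 77/2, y = 15/4, minimum C = 4777/4

Vertices and C = 28x + 31y:
  (46, 0) → C = 1288
  (21/2, 183/4) → C = 6849/4
  (18/5, 63) → C = 10269/5
  (77/2, 15/4) → C = 4777/4
The feasible region is unbounded (it extends along (1, 0)), but C strictly increases along every unbounded feasible direction, so there is no improving ray and the minimum is attained at a vertex.

The optimum lies where 3x + 2y = 123 and 2x + 4y = 92.
Solving simultaneously gives x = 77/2, y = 15/4.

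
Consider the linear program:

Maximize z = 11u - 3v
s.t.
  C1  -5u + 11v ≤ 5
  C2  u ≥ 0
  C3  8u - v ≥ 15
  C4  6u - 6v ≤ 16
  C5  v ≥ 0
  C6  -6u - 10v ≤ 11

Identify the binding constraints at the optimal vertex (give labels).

C1 and C4

Corner points and z = 11u - 3v:
  (170/83, 115/83) → z = 1525/83
  (103/18, 55/18) → z = 484/9
  (15/8, 0) → z = 165/8
  (8/3, 0) → z = 88/3

The maximum is at (103/18, 55/18). Substituting into each constraint, equality holds for C1 and C4; the remaining constraints have slack.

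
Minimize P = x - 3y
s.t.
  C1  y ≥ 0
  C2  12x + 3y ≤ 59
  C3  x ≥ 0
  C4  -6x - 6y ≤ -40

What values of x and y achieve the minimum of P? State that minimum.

x = 0, y = 59/3, minimum P = -59

Feasible corners and P = x - 3y:
  (0, 59/3) → P = -59
  (13/3, 7/3) → P = -8/3
  (0, 20/3) → P = -20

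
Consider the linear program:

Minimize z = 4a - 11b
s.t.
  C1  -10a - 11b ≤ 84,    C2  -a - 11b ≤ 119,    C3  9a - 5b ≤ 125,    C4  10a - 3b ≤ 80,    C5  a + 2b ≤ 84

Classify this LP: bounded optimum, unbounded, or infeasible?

bounded optimum

Feasible corners and z = 4a - 11b:
  (35/9, -1106/99) → z = 1246/9
  (-364/3, 308/3) → z = -4844/3
  (523/113, -1270/113) → z = 16062/113
  (412/23, 760/23) → z = -6712/23
The feasible region has finitely many vertices and no improving ray; the minimum is -4844/3 at (-364/3, 308/3).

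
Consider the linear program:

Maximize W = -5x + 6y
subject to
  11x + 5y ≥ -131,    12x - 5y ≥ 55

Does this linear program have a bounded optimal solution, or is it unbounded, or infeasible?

unbounded

From the feasible point (-76/23, -2177/115), moving in the direction (5, 12) keeps every constraint satisfied while W increases without bound.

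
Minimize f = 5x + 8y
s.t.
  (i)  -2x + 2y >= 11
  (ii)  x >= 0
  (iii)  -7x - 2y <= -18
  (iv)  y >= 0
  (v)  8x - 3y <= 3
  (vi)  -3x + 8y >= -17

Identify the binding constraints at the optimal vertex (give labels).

Corner points and f = 5x + 8y:
  (7/9, 113/18) → f = 487/9
  (39/10, 47/5) → f = 947/10
  (0, 9) → f = 72
The feasible region is unbounded (it extends along (0, 1), (3, 8)), but f strictly increases along every unbounded feasible direction, so there is no improving ray and the minimum is attained at a vertex.

The minimum is at (7/9, 113/18). Substituting into each constraint, equality holds for (i) and (iii); the remaining constraints have slack.

(i) and (iii)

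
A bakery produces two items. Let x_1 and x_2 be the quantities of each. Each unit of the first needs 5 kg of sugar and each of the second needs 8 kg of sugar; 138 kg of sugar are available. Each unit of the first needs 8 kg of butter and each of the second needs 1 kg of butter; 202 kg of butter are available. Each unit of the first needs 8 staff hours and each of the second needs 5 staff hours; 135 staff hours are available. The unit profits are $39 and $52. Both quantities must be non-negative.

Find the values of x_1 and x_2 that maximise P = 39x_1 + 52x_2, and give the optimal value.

Corner points and P = 39x_1 + 52x_2:
  (0, 0) → P = 0
  (0, 69/4) → P = 897
  (135/8, 0) → P = 5265/8
  (10, 11) → P = 962

The binding constraints are 5x_1 + 8x_2 = 138 and 8x_1 + 5x_2 = 135.
Solving simultaneously gives x_1 = 10, x_2 = 11.

x_1 = 10, x_2 = 11, maximum P = 962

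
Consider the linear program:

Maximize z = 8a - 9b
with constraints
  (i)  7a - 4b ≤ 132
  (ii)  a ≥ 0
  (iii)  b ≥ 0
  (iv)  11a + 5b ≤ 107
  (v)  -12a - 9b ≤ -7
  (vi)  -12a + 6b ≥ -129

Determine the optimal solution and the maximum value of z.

Feasible corners and z = 8a - 9b:
  (0, 107/5) → z = -963/5
  (0, 7/9) → z = -7
  (107/11, 0) → z = 856/11
  (7/12, 0) → z = 14/3

At the optimal vertex, b = 0 and 11a + 5b = 107.
Solving simultaneously gives a = 107/11, b = 0.

a = 107/11, b = 0, maximum z = 856/11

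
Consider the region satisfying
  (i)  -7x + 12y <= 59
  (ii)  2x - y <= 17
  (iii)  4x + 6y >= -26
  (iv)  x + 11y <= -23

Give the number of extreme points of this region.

3

Of the 6 pairwise boundary intersections, those satisfying every inequality are:
  (19/4, -15/2)
  (164/23, -63/23)
  (-74/19, -33/19)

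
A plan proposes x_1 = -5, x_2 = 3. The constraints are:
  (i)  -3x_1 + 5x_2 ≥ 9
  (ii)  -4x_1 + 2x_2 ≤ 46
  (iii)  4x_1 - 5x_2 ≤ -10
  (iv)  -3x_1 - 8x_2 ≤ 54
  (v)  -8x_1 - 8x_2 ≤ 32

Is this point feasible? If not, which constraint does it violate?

feasible

(i): 30 ≥ 9 ✓
(ii): 26 ≤ 46 ✓
(iii): -35 ≤ -10 ✓
(iv): -9 ≤ 54 ✓
(v): 16 ≤ 32 ✓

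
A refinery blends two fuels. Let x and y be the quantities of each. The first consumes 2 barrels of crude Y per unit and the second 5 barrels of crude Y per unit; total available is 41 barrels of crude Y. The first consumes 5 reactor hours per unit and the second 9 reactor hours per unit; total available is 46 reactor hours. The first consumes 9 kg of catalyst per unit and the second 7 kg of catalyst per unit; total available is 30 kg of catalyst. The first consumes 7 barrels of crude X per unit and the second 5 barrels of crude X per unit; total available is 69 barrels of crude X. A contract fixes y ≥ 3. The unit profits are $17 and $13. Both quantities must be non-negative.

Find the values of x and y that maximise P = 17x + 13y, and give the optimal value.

The optimum lies where 9x + 7y = 30 and y = 3.
Solving simultaneously gives x = 1, y = 3.

x = 1, y = 3, maximum P = 56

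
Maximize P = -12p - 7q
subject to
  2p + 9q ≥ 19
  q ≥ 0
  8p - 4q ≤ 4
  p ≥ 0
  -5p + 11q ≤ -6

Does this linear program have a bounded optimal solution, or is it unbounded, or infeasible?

infeasible

The boundaries 2p + 9q = 19 and q = 0 meet at (19/2, 0), but that point violates 8p - 4q ≤ 4. Every candidate vertex is excluded by some other constraint, so the feasible region is empty.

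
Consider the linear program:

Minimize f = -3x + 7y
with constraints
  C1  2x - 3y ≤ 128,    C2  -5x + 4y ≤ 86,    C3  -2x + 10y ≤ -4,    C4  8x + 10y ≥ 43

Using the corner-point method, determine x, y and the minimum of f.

Vertices and f = -3x + 7y:
  (634/7, 124/7) → f = -1034/7
  (1409/44, -469/22) → f = -10793/44
  (47/10, 27/50) → f = -258/25

The binding constraints are 2x - 3y = 128 and 8x + 10y = 43.
Solving simultaneously gives x = 1409/44, y = -469/22.

x = 1409/44, y = -469/22, minimum f = -10793/44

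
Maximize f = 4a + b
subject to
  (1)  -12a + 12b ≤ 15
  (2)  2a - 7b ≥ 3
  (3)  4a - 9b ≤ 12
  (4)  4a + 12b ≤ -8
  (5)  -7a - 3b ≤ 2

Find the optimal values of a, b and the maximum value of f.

Corner points and f = 4a + b:
  (6/7, -20/21) → f = 52/21
  (6/25, -92/75) → f = -4/15
  (0, -2/3) → f = -2/3

The optimum lies where 4a - 9b = 12 and 4a + 12b = -8.
Solving simultaneously gives a = 6/7, b = -20/21.

a = 6/7, b = -20/21, maximum f = 52/21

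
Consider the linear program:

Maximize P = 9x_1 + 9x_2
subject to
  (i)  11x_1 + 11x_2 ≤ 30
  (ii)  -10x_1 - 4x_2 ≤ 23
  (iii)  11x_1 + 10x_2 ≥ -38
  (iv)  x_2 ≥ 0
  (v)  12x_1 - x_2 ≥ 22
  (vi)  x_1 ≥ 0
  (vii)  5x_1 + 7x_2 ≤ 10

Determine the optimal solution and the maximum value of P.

x_1 = 2, x_2 = 0, maximum P = 18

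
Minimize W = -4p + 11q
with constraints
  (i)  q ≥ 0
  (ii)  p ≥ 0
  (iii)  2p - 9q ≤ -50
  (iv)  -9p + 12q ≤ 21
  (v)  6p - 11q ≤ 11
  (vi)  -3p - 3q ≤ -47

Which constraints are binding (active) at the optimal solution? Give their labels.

(iii) and (v)

Feasible corners and W = -4p + 11q:
  (649/32, 161/16) → W = 473/16
  (91/11, 244/33) → W = 1592/33
  (167/21, 54/7) → W = 1114/21
The feasible region is unbounded (it extends along (4, 3), (11, 6)), but W strictly increases along every unbounded feasible direction, so there is no improving ray and the minimum is attained at a vertex.

The minimum is at (649/32, 161/16). Substituting into each constraint, equality holds for (iii) and (v); the remaining constraints have slack.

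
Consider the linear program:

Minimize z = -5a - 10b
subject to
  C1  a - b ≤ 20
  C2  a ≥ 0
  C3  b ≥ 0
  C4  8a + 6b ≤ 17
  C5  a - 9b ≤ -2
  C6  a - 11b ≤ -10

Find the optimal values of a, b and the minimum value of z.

a = 0, b = 17/6, minimum z = -85/3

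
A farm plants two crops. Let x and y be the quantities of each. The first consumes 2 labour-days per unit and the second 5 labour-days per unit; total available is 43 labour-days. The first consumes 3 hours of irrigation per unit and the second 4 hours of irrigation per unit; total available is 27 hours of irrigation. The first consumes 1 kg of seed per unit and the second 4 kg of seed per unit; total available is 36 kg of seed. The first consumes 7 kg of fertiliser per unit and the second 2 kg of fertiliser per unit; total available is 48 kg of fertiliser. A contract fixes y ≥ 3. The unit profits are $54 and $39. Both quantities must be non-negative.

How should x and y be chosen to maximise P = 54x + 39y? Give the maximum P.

Vertices and P = 54x + 39y:
  (0, 27/4) → P = 1053/4
  (0, 3) → P = 117
  (5, 3) → P = 387

x = 5, y = 3, maximum P = 387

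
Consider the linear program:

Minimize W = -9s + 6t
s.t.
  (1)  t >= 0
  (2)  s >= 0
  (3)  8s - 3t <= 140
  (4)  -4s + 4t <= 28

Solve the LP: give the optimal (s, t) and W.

Vertices and W = -9s + 6t:
  (0, 0) → W = 0
  (35/2, 0) → W = -315/2
  (0, 7) → W = 42
  (161/5, 196/5) → W = -273/5

At the optimal vertex, t = 0 and 8s - 3t = 140.
Solving simultaneously gives s = 35/2, t = 0.

s = 35/2, t = 0, minimum W = -315/2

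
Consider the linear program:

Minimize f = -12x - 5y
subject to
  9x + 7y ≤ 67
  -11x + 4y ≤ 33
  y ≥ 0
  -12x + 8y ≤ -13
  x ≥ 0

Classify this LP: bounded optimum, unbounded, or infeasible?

Vertices and f = -12x - 5y:
  (67/9, 0) → f = -268/3
  (209/52, 229/52) → f = -281/4
  (13/12, 0) → f = -13
The feasible region has finitely many vertices and no improving ray; the minimum is -268/3 at (67/9, 0).

bounded optimum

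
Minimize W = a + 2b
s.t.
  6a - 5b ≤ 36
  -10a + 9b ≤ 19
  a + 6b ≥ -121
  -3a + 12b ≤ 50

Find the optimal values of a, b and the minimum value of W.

Feasible corners and W = a + 2b:
  (-389/41, -762/41) → W = -1913/41
  (682/57, 136/19) → W = 1498/57
  (-401/23, -397/23) → W = -1195/23
  (74/31, 443/93) → W = 1108/93

The optimum lies where -10a + 9b = 19 and a + 6b = -121.
Solving simultaneously gives a = -401/23, b = -397/23.

a = -401/23, b = -397/23, minimum W = -1195/23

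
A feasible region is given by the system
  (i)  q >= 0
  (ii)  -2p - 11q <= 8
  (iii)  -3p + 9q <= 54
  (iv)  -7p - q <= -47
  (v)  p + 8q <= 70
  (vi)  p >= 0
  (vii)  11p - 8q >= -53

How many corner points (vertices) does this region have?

4

Of the 21 pairwise boundary intersections, those satisfying every inequality are:
  (47/7, 0)
  (70, 0)
  (123/22, 173/22)
  (6, 8)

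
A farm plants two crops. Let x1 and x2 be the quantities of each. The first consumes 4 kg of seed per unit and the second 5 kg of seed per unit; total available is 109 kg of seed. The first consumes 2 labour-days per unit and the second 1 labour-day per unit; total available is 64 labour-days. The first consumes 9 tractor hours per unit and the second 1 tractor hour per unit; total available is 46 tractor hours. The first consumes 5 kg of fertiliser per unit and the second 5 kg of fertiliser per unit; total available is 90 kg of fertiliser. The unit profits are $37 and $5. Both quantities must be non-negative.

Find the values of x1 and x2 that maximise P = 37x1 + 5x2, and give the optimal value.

x1 = 7/2, x2 = 29/2, maximum P = 202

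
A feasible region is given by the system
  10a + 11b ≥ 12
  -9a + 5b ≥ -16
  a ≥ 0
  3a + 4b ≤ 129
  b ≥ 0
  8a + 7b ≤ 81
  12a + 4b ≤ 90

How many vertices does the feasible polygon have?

5

Of the 21 pairwise boundary intersections, those satisfying every inequality are:
  (0, 12/11)
  (6/5, 0)
  (16/9, 0)
  (517/103, 601/103)
  (0, 81/7)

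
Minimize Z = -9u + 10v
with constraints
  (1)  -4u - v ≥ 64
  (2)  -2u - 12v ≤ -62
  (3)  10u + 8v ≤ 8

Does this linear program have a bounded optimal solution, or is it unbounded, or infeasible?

Extreme points and Z = -9u + 10v:
  (-415/23, 188/23) → Z = 5615/23
  (-260/11, 336/11) → Z = 5700/11
The feasible region has finitely many vertices and no improving ray; the minimum is 5615/23 at (-415/23, 188/23).

bounded optimum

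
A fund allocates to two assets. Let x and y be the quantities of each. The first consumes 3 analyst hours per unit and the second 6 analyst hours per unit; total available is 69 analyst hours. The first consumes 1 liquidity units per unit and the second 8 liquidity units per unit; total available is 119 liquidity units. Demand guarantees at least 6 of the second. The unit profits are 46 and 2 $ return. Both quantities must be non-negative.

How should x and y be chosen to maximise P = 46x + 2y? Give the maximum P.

x = 11, y = 6, maximum P = 518

Feasible corners and P = 46x + 2y:
  (0, 23/2) → P = 23
  (0, 6) → P = 12
  (11, 6) → P = 518

The binding constraints are 3x + 6y = 69 and y = 6.
Solving simultaneously gives x = 11, y = 6.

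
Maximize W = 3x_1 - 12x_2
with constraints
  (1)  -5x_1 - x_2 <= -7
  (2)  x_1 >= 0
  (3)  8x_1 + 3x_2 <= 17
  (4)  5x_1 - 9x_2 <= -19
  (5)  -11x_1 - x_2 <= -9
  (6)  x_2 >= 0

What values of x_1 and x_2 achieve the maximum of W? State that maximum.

The binding constraints are -5x_1 - x_2 = -7 and 5x_1 - 9x_2 = -19.
Solving simultaneously gives x_1 = 22/25, x_2 = 13/5.

x_1 = 22/25, x_2 = 13/5, maximum W = -714/25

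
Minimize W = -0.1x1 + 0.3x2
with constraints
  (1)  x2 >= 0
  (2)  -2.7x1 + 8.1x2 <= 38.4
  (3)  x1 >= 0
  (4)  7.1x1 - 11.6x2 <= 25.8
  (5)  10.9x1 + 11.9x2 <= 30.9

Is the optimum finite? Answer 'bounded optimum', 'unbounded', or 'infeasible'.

Extreme points and W = -0.1x1 + 0.3x2:
  (0, 0) → W = 0
  (309/109, 0) → W = -309/1090
  (0, 309/119) → W = 927/1190
The feasible region has finitely many vertices and no improving ray; the minimum is -309/1090 at (309/109, 0).

bounded optimum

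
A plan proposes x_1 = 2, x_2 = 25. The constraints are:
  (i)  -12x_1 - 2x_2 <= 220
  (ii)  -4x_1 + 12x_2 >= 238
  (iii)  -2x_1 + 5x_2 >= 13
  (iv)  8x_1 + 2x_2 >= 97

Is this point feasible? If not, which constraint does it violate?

not feasible — violates (iv)

Constraint (iv): 8x_1 + 2x_2 = 66, which is not ≥ 97. All other constraints are satisfied.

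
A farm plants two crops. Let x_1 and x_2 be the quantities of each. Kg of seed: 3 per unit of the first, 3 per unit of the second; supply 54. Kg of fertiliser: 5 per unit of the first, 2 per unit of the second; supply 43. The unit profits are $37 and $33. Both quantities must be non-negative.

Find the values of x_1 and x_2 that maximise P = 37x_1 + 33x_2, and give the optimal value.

x_1 = 7/3, x_2 = 47/3, maximum P = 1810/3

Feasible corners and P = 37x_1 + 33x_2:
  (0, 0) → P = 0
  (0, 18) → P = 594
  (43/5, 0) → P = 1591/5
  (7/3, 47/3) → P = 1810/3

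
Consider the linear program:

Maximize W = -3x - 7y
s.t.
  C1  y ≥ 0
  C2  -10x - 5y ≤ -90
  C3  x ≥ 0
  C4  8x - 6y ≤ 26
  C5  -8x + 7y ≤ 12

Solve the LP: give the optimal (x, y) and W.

Corner points and W = -3x - 7y:
  (67/10, 23/5) → W = -523/10
  (57/11, 84/11) → W = -69
  (127/4, 38) → W = -1445/4

The optimum lies where -10x - 5y = -90 and 8x - 6y = 26.
Solving simultaneously gives x = 67/10, y = 23/5.

x = 67/10, y = 23/5, maximum W = -523/10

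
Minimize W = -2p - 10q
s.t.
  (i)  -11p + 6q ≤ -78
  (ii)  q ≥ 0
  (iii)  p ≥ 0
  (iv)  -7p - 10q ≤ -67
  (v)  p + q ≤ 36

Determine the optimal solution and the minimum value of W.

Corner points and W = -2p - 10q:
  (591/76, 191/152) → W = -2137/76
  (294/17, 318/17) → W = -3768/17
  (67/7, 0) → W = -134/7
  (36, 0) → W = -72

p = 294/17, q = 318/17, minimum W = -3768/17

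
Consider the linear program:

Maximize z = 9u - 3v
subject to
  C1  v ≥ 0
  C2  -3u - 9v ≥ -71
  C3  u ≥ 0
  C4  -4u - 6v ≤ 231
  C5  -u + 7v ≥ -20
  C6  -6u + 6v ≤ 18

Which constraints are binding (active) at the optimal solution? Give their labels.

Corner points and z = 9u - 3v:
  (0, 0) → z = 0
  (20, 0) → z = 180
  (677/30, 11/30) → z = 202
  (11/3, 20/3) → z = 13
  (0, 3) → z = -9

The maximum is at (677/30, 11/30). Substituting into each constraint, equality holds for C2 and C5; the remaining constraints have slack.

C2 and C5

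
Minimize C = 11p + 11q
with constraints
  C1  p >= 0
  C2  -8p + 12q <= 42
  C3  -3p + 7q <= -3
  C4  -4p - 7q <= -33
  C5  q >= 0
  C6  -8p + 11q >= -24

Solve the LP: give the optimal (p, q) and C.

Feasible corners and C = 11p + 11q:
  (36/7, 87/49) → C = 3729/49
  (135/23, 48/23) → C = 2013/23
  (531/100, 42/25) → C = 7689/100

At the optimal vertex, -3p + 7q = -3 and -4p - 7q = -33.
Solving simultaneously gives p = 36/7, q = 87/49.

p = 36/7, q = 87/49, minimum C = 3729/49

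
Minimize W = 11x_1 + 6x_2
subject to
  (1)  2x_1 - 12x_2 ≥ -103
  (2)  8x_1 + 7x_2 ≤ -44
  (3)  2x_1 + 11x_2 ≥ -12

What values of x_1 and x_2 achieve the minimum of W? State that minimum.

The optimum lies where 2x_1 - 12x_2 = -103 and 2x_1 + 11x_2 = -12.
Solving simultaneously gives x_1 = -1277/46, x_2 = 91/23.

x_1 = -1277/46, x_2 = 91/23, minimum W = -12955/46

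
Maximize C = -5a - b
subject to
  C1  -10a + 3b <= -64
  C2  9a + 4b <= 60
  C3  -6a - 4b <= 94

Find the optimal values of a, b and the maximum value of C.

a = -13/29, b = -662/29, maximum C = 727/29

Vertices and C = -5a - b:
  (436/67, 24/67) → C = -2204/67
  (-13/29, -662/29) → C = 727/29
  (154/3, -201/2) → C = -937/6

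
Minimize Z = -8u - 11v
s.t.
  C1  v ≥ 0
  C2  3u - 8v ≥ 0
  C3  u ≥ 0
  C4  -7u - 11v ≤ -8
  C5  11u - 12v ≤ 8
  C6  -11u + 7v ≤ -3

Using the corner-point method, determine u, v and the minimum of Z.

u = 16/13, v = 6/13, minimum Z = -194/13

Corner points and Z = -8u - 11v:
  (64/89, 24/89) → Z = -776/89
  (16/13, 6/13) → Z = -194/13
  (184/205, 32/205) → Z = -1824/205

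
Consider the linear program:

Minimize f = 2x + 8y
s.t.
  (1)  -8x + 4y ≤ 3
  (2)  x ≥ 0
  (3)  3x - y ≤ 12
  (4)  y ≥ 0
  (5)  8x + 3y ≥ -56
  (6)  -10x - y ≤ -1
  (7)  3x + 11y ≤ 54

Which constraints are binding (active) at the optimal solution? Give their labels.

(4) and (6)

Corner points and f = 2x + 8y:
  (1/48, 19/24) → f = 51/8
  (183/100, 441/100) → f = 1947/50
  (4, 0) → f = 8
  (31/6, 7/2) → f = 115/3
  (1/10, 0) → f = 1/5

The minimum is at (1/10, 0). Substituting into each constraint, equality holds for (4) and (6); the remaining constraints have slack.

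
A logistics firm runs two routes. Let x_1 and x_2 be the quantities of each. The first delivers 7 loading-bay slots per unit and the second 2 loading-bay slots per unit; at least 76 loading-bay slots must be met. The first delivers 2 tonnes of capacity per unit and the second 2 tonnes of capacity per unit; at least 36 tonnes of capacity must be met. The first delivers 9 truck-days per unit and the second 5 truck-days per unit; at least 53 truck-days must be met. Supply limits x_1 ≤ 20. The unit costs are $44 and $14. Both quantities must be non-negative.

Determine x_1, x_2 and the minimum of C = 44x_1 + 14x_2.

The feasible region is unbounded (it extends along (0, 1)), but C strictly increases along every unbounded feasible direction, so there is no improving ray and the minimum is attained at a vertex.

The optimum lies where 7x_1 + 2x_2 = 76 and 2x_1 + 2x_2 = 36.
Solving simultaneously gives x_1 = 8, x_2 = 10.

x_1 = 8, x_2 = 10, minimum C = 492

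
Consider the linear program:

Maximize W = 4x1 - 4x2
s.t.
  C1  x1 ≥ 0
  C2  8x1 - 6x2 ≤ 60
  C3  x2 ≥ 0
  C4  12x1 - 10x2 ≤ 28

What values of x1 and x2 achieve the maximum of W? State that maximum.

x1 = 7/3, x2 = 0, maximum W = 28/3

Corner points and W = 4x1 - 4x2:
  (0, 0) → W = 0
  (54, 62) → W = -32
  (7/3, 0) → W = 28/3
The feasible region is unbounded (it extends along (0, 1), (3, 4)), but W strictly decreases along every unbounded feasible direction, so there is no improving ray and the maximum is attained at a vertex.

At the optimal vertex, x2 = 0 and 12x1 - 10x2 = 28.
Solving simultaneously gives x1 = 7/3, x2 = 0.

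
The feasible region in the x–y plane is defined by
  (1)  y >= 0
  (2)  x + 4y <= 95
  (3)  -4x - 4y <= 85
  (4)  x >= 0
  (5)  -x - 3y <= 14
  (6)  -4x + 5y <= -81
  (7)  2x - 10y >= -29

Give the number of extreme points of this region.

4

Pairwise boundary intersections that survive every other constraint:
  (95, 0)
  (81/4, 0)
  (139/3, 73/6)
  (191/6, 139/15)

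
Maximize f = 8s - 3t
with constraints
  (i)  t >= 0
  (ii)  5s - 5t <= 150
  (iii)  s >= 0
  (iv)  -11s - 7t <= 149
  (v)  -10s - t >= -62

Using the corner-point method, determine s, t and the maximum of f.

s = 31/5, t = 0, maximum f = 248/5

Feasible corners and f = 8s - 3t:
  (0, 0) → f = 0
  (31/5, 0) → f = 248/5
  (0, 62) → f = -186

At the optimal vertex, t = 0 and -10s - t = -62.
Solving simultaneously gives s = 31/5, t = 0.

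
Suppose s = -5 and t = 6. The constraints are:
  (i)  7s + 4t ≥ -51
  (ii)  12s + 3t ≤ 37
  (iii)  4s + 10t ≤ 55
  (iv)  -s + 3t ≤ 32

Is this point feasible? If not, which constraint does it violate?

feasible

(i): -11 ≥ -51 ✓
(ii): -42 ≤ 37 ✓
(iii): 40 ≤ 55 ✓
(iv): 23 ≤ 32 ✓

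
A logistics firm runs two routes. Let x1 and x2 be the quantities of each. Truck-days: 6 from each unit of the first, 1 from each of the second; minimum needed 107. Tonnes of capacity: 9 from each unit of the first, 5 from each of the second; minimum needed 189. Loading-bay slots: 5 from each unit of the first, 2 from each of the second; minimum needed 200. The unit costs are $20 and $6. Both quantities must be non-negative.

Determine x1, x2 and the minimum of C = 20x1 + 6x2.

Feasible corners and C = 20x1 + 6x2:
  (0, 107) → C = 642
  (40, 0) → C = 800
  (2, 95) → C = 610
The feasible region is unbounded (it extends along (0, 1), (1, 0)), but C strictly increases along every unbounded feasible direction, so there is no improving ray and the minimum is attained at a vertex.

The optimum lies where 6x1 + x2 = 107 and 5x1 + 2x2 = 200.
Solving simultaneously gives x1 = 2, x2 = 95.

x1 = 2, x2 = 95, minimum C = 610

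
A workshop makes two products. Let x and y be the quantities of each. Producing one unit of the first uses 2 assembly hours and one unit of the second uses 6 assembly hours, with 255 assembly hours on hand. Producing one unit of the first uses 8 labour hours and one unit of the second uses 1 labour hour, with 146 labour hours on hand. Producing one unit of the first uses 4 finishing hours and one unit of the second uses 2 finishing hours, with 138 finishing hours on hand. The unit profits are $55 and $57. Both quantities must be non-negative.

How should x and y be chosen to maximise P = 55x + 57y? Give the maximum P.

x = 27/2, y = 38, maximum P = 5817/2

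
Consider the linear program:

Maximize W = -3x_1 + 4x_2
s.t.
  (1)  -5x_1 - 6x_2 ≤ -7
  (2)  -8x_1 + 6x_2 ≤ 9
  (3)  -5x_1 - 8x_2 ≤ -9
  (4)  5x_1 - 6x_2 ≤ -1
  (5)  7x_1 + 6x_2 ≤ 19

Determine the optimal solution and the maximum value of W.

x_1 = 2/3, x_2 = 43/18, maximum W = 68/9

Extreme points and W = -3x_1 + 4x_2:
  (-2/13, 101/78) → W = 220/39
  (1/5, 1) → W = 17/5
  (2/3, 43/18) → W = 68/9
  (23/35, 5/7) → W = 31/35
  (3/2, 17/12) → W = 7/6

The optimum lies where -8x_1 + 6x_2 = 9 and 7x_1 + 6x_2 = 19.
Solving simultaneously gives x_1 = 2/3, x_2 = 43/18.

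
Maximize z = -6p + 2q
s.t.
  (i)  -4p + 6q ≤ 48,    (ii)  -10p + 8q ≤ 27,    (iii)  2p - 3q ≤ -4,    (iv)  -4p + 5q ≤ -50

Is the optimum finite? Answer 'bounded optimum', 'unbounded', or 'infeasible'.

Corner points and z = -6p + 2q:
  (135, 98) → z = -614
  (85, 58) → z = -394
The feasible region has finitely many vertices and no improving ray; the maximum is -394 at (85, 58).

bounded optimum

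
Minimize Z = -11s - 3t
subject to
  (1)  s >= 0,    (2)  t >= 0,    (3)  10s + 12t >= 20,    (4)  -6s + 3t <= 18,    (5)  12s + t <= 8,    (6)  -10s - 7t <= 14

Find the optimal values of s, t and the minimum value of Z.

Feasible corners and Z = -11s - 3t:
  (0, 5/3) → Z = -5
  (0, 6) → Z = -18
  (38/67, 80/67) → Z = -658/67
  (1/7, 44/7) → Z = -143/7

s = 1/7, t = 44/7, minimum Z = -143/7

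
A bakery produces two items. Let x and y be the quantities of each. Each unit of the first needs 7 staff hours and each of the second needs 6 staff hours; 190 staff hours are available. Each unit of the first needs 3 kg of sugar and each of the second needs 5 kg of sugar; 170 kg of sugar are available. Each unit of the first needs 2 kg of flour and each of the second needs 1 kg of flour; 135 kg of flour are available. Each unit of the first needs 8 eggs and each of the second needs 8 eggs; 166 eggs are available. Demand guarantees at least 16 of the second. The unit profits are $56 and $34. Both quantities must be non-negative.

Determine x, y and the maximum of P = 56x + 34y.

Feasible corners and P = 56x + 34y:
  (0, 83/4) → P = 1411/2
  (0, 16) → P = 544
  (19/4, 16) → P = 810

x = 19/4, y = 16, maximum P = 810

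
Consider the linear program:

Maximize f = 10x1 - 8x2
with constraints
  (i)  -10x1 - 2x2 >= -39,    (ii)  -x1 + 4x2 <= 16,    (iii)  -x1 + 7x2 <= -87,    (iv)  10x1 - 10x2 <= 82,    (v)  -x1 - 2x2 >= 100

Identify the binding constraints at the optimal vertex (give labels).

(iv) and (v)

Corner points and f = 10x1 - 8x2:
  (-460/3, -103/3) → f = -3776/3
  (-526/9, -187/9) → f = -3764/9
  (-418/15, -541/15) → f = 148/15
The feasible region is unbounded (it extends along (-4, -1), (-1, -1)), but f strictly decreases along every unbounded feasible direction, so there is no improving ray and the maximum is attained at a vertex.

The maximum is at (-418/15, -541/15). Substituting into each constraint, equality holds for (iv) and (v); the remaining constraints have slack.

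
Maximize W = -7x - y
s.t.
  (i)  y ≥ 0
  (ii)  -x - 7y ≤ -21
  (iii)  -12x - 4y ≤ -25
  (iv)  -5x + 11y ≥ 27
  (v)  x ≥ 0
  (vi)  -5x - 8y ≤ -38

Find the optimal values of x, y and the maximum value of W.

Vertices and W = -7x - y:
  (0, 25/4) → W = -25/4
  (12/19, 331/76) → W = -667/76
  (202/95, 65/19) → W = -1739/95
The feasible region is unbounded (it extends along (0, 1), (11, 5)), but W strictly decreases along every unbounded feasible direction, so there is no improving ray and the maximum is attained at a vertex.

x = 0, y = 25/4, maximum W = -25/4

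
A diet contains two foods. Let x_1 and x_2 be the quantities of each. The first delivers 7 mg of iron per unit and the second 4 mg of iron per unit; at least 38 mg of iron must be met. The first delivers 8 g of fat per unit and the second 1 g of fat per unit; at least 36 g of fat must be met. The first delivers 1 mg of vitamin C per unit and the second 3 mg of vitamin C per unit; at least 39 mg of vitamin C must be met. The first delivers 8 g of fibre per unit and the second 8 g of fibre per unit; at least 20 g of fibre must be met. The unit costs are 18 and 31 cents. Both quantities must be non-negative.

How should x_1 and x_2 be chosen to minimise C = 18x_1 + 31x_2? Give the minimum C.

x_1 = 3, x_2 = 12, minimum C = 426

The feasible region is unbounded (it extends along (0, 1), (1, 0)), but C strictly increases along every unbounded feasible direction, so there is no improving ray and the minimum is attained at a vertex.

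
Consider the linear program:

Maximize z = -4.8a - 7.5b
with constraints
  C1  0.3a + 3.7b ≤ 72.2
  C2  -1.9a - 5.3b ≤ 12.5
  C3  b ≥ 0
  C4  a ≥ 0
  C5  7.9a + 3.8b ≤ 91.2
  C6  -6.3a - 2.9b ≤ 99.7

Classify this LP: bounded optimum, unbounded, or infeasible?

Feasible corners and z = -4.8a - 7.5b:
  (0, 722/37) → z = -5415/37
  (6308/2809, 54302/2809) → z = -2187717/14045
  (0, 0) → z = 0
  (912/79, 0) → z = -21888/395
The feasible region has finitely many vertices and no improving ray; the maximum is 0 at (0, 0).

bounded optimum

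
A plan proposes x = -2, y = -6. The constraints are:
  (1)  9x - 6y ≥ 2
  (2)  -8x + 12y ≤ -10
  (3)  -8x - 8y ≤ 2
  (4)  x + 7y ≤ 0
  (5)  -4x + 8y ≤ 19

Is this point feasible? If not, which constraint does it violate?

Constraint (3): -8x - 8y = 64, which is not ≤ 2. All other constraints are satisfied.

not feasible — violates (3)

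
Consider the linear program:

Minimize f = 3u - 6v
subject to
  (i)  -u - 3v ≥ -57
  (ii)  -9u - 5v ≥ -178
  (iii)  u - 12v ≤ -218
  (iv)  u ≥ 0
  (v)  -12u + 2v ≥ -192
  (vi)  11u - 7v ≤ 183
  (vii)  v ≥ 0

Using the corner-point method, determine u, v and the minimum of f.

u = 0, v = 19, minimum f = -114

Vertices and f = 3u - 6v:
  (2, 55/3) → f = -104
  (0, 19) → f = -114
  (0, 109/6) → f = -109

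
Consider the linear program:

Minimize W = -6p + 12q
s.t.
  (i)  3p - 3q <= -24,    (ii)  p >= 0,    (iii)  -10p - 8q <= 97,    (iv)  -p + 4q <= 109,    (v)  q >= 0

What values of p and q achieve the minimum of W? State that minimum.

Vertices and W = -6p + 12q:
  (0, 8) → W = 96
  (77/3, 101/3) → W = 250
  (0, 109/4) → W = 327

The binding constraints are 3p - 3q = -24 and p = 0.
Solving simultaneously gives p = 0, q = 8.

p = 0, q = 8, minimum W = 96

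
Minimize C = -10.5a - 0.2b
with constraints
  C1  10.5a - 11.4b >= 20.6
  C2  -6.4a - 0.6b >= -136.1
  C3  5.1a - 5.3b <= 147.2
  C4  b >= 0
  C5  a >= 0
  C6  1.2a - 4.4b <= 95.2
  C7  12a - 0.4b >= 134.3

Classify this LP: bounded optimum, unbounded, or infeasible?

Extreme points and C = -10.5a - 0.2b:
  (26065/1321, 129721/7926) → C = -4170098/19815
  (76139/6630, 7753/884) → C = -270363/2210
  (21.265625, 0) → C = -28581/128
  (1343/120, 0) → C = -117.5125
The feasible region has finitely many vertices and no improving ray; the minimum is -28581/128 at (21.265625, 0).

bounded optimum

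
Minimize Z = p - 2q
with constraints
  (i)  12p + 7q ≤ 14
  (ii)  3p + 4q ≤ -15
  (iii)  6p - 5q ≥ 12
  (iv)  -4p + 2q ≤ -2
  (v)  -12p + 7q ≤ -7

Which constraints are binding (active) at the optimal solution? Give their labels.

(ii) and (iii)

Corner points and Z = p - 2q:
  (161/27, -74/9) → Z = 605/27
  (-9/13, -42/13) → Z = 75/13
  (-7/4, -9/2) → Z = 29/4
The feasible region is unbounded (it extends along (7, -12), (-1, -2)), but Z strictly increases along every unbounded feasible direction, so there is no improving ray and the minimum is attained at a vertex.

The minimum is at (-9/13, -42/13). Substituting into each constraint, equality holds for (ii) and (iii); the remaining constraints have slack.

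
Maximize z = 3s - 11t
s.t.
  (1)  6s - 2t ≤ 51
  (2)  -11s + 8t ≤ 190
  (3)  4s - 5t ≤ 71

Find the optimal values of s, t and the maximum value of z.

Corner points and z = 3s - 11t:
  (394/13, 1701/26) → z = -16347/26
  (113/22, -111/11) → z = 2781/22
  (-66, -67) → z = 539

The binding constraints are -11s + 8t = 190 and 4s - 5t = 71.
Solving simultaneously gives s = -66, t = -67.

s = -66, t = -67, maximum z = 539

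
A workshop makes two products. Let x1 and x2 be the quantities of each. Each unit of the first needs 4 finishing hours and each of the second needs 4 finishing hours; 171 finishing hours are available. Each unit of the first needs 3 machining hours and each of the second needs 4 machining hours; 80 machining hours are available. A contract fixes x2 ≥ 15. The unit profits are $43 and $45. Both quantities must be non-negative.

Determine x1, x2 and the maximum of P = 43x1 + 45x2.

x1 = 20/3, x2 = 15, maximum P = 2885/3

Vertices and P = 43x1 + 45x2:
  (0, 20) → P = 900
  (0, 15) → P = 675
  (20/3, 15) → P = 2885/3

At the optimal vertex, 3x1 + 4x2 = 80 and x2 = 15.
Solving simultaneously gives x1 = 20/3, x2 = 15.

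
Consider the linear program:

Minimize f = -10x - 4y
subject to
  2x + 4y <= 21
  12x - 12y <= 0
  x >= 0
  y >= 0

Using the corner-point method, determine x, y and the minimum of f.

Extreme points and f = -10x - 4y:
  (7/2, 7/2) → f = -49
  (0, 21/4) → f = -21
  (0, 0) → f = 0

The binding constraints are 2x + 4y = 21 and 12x - 12y = 0.
Solving simultaneously gives x = 7/2, y = 7/2.

x = 7/2, y = 7/2, minimum f = -49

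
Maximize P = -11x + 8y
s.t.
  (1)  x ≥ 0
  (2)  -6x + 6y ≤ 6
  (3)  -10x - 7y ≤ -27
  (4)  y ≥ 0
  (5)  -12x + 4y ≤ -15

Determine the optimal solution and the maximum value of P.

x = 19/8, y = 27/8, maximum P = 7/8

Extreme points and P = -11x + 8y:
  (19/8, 27/8) → P = 7/8
  (27/10, 0) → P = -297/10
  (213/124, 87/62) → P = -951/124
The feasible region is unbounded (it extends along (1, 0), (1, 1)), but P strictly decreases along every unbounded feasible direction, so there is no improving ray and the maximum is attained at a vertex.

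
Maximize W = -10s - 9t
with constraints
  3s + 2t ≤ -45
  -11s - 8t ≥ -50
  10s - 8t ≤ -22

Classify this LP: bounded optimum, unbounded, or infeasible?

From the feasible point (-230, 645/2), moving in the direction (-8, -10) keeps every constraint satisfied while W increases without bound.

unbounded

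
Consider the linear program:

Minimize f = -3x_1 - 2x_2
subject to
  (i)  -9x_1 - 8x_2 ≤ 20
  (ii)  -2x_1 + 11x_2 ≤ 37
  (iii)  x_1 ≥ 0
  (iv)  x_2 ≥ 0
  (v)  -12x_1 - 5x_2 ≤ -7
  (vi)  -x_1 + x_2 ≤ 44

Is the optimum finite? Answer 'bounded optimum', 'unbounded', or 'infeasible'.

From the feasible point (0, 37/11), moving in the direction (11, 2) keeps every constraint satisfied while f decreases without bound.

unbounded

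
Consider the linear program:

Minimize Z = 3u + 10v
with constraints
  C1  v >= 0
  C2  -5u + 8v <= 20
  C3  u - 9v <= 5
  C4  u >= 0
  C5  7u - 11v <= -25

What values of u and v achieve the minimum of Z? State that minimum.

u = 0, v = 25/11, minimum Z = 250/11

The binding constraints are u = 0 and 7u - 11v = -25.
Solving simultaneously gives u = 0, v = 25/11.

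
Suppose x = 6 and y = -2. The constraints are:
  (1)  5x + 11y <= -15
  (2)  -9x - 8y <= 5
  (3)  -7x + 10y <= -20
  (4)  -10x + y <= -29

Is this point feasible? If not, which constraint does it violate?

not feasible — violates (1)

Constraint (1): 5x + 11y = 8, which is not ≤ -15. All other constraints are satisfied.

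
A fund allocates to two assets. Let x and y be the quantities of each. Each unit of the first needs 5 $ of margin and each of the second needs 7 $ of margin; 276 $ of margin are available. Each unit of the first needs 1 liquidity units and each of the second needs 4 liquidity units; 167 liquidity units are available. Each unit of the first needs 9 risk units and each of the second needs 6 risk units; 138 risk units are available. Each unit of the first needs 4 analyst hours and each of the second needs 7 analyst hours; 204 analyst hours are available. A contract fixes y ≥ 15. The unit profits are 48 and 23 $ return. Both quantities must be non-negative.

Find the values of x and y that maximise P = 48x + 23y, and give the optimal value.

Extreme points and P = 48x + 23y:
  (0, 23) → P = 529
  (0, 15) → P = 345
  (16/3, 15) → P = 601

The binding constraints are 9x + 6y = 138 and y = 15.
Solving simultaneously gives x = 16/3, y = 15.

x = 16/3, y = 15, maximum P = 601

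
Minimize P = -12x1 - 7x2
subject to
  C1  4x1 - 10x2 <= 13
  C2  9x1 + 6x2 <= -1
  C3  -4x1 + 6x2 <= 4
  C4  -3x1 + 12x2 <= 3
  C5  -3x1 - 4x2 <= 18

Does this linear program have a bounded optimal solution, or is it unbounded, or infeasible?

bounded optimum

Vertices and P = -12x1 - 7x2:
  (34/57, -121/114) → P = 31/114
  (-64/23, -111/46) → P = 2313/46
  (-5/21, 4/21) → P = 32/21
  (-1, 0) → P = 12
  (-62/17, -30/17) → P = 954/17
The feasible region has finitely many vertices and no improving ray; the minimum is 31/114 at (34/57, -121/114).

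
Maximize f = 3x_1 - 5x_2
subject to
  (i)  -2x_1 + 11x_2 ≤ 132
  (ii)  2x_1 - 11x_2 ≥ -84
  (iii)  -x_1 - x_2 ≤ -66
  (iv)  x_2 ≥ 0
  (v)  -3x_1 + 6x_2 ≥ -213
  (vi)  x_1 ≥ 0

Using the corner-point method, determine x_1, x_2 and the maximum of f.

x_1 = 949/7, x_2 = 226/7, maximum f = 1717/7

Extreme points and f = 3x_1 - 5x_2:
  (642/13, 216/13) → f = 846/13
  (949/7, 226/7) → f = 1717/7
  (66, 0) → f = 198
  (71, 0) → f = 213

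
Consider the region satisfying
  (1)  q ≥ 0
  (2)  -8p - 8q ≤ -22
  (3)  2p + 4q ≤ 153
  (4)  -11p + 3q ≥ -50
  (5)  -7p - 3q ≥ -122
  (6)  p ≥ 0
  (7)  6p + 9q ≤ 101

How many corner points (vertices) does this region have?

5

Intersecting each pair of boundary lines and keeping only the points that satisfy every inequality leaves:
  (11/4, 0)
  (50/11, 0)
  (0, 11/4)
  (251/39, 811/117)
  (0, 101/9)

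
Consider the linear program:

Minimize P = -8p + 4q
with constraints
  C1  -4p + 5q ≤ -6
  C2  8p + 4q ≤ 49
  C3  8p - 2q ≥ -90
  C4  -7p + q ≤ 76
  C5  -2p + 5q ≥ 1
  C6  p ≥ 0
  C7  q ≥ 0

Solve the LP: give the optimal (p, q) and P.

Corner points and P = -8p + 4q:
  (269/56, 37/14) → P = -195/7
  (7/2, 8/5) → P = -108/5
  (241/48, 53/24) → P = -94/3

The binding constraints are 8p + 4q = 49 and -2p + 5q = 1.
Solving simultaneously gives p = 241/48, q = 53/24.

p = 241/48, q = 53/24, minimum P = -94/3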